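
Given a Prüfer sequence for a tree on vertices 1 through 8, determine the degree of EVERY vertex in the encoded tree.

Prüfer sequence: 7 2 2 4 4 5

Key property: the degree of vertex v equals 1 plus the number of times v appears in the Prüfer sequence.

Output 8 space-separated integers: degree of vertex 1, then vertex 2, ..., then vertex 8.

Answer: 1 3 1 3 2 1 2 1

Derivation:
p_1 = 7: count[7] becomes 1
p_2 = 2: count[2] becomes 1
p_3 = 2: count[2] becomes 2
p_4 = 4: count[4] becomes 1
p_5 = 4: count[4] becomes 2
p_6 = 5: count[5] becomes 1
Degrees (1 + count): deg[1]=1+0=1, deg[2]=1+2=3, deg[3]=1+0=1, deg[4]=1+2=3, deg[5]=1+1=2, deg[6]=1+0=1, deg[7]=1+1=2, deg[8]=1+0=1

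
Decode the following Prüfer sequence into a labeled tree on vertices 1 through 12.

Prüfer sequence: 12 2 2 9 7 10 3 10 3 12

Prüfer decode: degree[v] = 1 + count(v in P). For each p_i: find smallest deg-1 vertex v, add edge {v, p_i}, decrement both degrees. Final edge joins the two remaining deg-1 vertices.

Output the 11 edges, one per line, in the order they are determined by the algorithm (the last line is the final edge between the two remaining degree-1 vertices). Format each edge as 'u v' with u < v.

Initial degrees: {1:1, 2:3, 3:3, 4:1, 5:1, 6:1, 7:2, 8:1, 9:2, 10:3, 11:1, 12:3}
Step 1: smallest deg-1 vertex = 1, p_1 = 12. Add edge {1,12}. Now deg[1]=0, deg[12]=2.
Step 2: smallest deg-1 vertex = 4, p_2 = 2. Add edge {2,4}. Now deg[4]=0, deg[2]=2.
Step 3: smallest deg-1 vertex = 5, p_3 = 2. Add edge {2,5}. Now deg[5]=0, deg[2]=1.
Step 4: smallest deg-1 vertex = 2, p_4 = 9. Add edge {2,9}. Now deg[2]=0, deg[9]=1.
Step 5: smallest deg-1 vertex = 6, p_5 = 7. Add edge {6,7}. Now deg[6]=0, deg[7]=1.
Step 6: smallest deg-1 vertex = 7, p_6 = 10. Add edge {7,10}. Now deg[7]=0, deg[10]=2.
Step 7: smallest deg-1 vertex = 8, p_7 = 3. Add edge {3,8}. Now deg[8]=0, deg[3]=2.
Step 8: smallest deg-1 vertex = 9, p_8 = 10. Add edge {9,10}. Now deg[9]=0, deg[10]=1.
Step 9: smallest deg-1 vertex = 10, p_9 = 3. Add edge {3,10}. Now deg[10]=0, deg[3]=1.
Step 10: smallest deg-1 vertex = 3, p_10 = 12. Add edge {3,12}. Now deg[3]=0, deg[12]=1.
Final: two remaining deg-1 vertices are 11, 12. Add edge {11,12}.

Answer: 1 12
2 4
2 5
2 9
6 7
7 10
3 8
9 10
3 10
3 12
11 12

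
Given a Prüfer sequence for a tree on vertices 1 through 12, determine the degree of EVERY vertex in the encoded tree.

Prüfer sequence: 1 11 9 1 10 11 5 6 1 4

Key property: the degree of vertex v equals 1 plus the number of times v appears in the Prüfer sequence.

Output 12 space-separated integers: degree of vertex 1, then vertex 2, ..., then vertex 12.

p_1 = 1: count[1] becomes 1
p_2 = 11: count[11] becomes 1
p_3 = 9: count[9] becomes 1
p_4 = 1: count[1] becomes 2
p_5 = 10: count[10] becomes 1
p_6 = 11: count[11] becomes 2
p_7 = 5: count[5] becomes 1
p_8 = 6: count[6] becomes 1
p_9 = 1: count[1] becomes 3
p_10 = 4: count[4] becomes 1
Degrees (1 + count): deg[1]=1+3=4, deg[2]=1+0=1, deg[3]=1+0=1, deg[4]=1+1=2, deg[5]=1+1=2, deg[6]=1+1=2, deg[7]=1+0=1, deg[8]=1+0=1, deg[9]=1+1=2, deg[10]=1+1=2, deg[11]=1+2=3, deg[12]=1+0=1

Answer: 4 1 1 2 2 2 1 1 2 2 3 1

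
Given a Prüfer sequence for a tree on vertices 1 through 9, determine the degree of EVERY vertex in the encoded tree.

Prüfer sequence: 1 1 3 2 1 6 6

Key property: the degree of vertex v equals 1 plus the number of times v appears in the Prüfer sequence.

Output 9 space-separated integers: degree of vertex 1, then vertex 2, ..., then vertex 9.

p_1 = 1: count[1] becomes 1
p_2 = 1: count[1] becomes 2
p_3 = 3: count[3] becomes 1
p_4 = 2: count[2] becomes 1
p_5 = 1: count[1] becomes 3
p_6 = 6: count[6] becomes 1
p_7 = 6: count[6] becomes 2
Degrees (1 + count): deg[1]=1+3=4, deg[2]=1+1=2, deg[3]=1+1=2, deg[4]=1+0=1, deg[5]=1+0=1, deg[6]=1+2=3, deg[7]=1+0=1, deg[8]=1+0=1, deg[9]=1+0=1

Answer: 4 2 2 1 1 3 1 1 1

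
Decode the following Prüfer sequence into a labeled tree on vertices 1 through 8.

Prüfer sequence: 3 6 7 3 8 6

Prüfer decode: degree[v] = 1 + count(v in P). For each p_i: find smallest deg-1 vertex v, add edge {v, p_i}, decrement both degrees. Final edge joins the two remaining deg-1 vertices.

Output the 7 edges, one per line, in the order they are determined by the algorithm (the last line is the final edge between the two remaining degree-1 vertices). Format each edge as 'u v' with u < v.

Answer: 1 3
2 6
4 7
3 5
3 8
6 7
6 8

Derivation:
Initial degrees: {1:1, 2:1, 3:3, 4:1, 5:1, 6:3, 7:2, 8:2}
Step 1: smallest deg-1 vertex = 1, p_1 = 3. Add edge {1,3}. Now deg[1]=0, deg[3]=2.
Step 2: smallest deg-1 vertex = 2, p_2 = 6. Add edge {2,6}. Now deg[2]=0, deg[6]=2.
Step 3: smallest deg-1 vertex = 4, p_3 = 7. Add edge {4,7}. Now deg[4]=0, deg[7]=1.
Step 4: smallest deg-1 vertex = 5, p_4 = 3. Add edge {3,5}. Now deg[5]=0, deg[3]=1.
Step 5: smallest deg-1 vertex = 3, p_5 = 8. Add edge {3,8}. Now deg[3]=0, deg[8]=1.
Step 6: smallest deg-1 vertex = 7, p_6 = 6. Add edge {6,7}. Now deg[7]=0, deg[6]=1.
Final: two remaining deg-1 vertices are 6, 8. Add edge {6,8}.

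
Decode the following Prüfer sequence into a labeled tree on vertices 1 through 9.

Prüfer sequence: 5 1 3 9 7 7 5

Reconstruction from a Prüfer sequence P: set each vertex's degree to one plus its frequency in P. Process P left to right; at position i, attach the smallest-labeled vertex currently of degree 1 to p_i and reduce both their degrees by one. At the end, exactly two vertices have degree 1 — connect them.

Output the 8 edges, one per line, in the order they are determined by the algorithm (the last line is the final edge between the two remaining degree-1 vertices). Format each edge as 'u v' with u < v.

Answer: 2 5
1 4
1 3
3 9
6 7
7 8
5 7
5 9

Derivation:
Initial degrees: {1:2, 2:1, 3:2, 4:1, 5:3, 6:1, 7:3, 8:1, 9:2}
Step 1: smallest deg-1 vertex = 2, p_1 = 5. Add edge {2,5}. Now deg[2]=0, deg[5]=2.
Step 2: smallest deg-1 vertex = 4, p_2 = 1. Add edge {1,4}. Now deg[4]=0, deg[1]=1.
Step 3: smallest deg-1 vertex = 1, p_3 = 3. Add edge {1,3}. Now deg[1]=0, deg[3]=1.
Step 4: smallest deg-1 vertex = 3, p_4 = 9. Add edge {3,9}. Now deg[3]=0, deg[9]=1.
Step 5: smallest deg-1 vertex = 6, p_5 = 7. Add edge {6,7}. Now deg[6]=0, deg[7]=2.
Step 6: smallest deg-1 vertex = 8, p_6 = 7. Add edge {7,8}. Now deg[8]=0, deg[7]=1.
Step 7: smallest deg-1 vertex = 7, p_7 = 5. Add edge {5,7}. Now deg[7]=0, deg[5]=1.
Final: two remaining deg-1 vertices are 5, 9. Add edge {5,9}.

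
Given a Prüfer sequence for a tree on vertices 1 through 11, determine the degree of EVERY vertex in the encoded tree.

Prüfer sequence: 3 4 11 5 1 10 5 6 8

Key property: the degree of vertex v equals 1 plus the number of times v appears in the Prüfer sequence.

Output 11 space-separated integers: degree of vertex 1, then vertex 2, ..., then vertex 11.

Answer: 2 1 2 2 3 2 1 2 1 2 2

Derivation:
p_1 = 3: count[3] becomes 1
p_2 = 4: count[4] becomes 1
p_3 = 11: count[11] becomes 1
p_4 = 5: count[5] becomes 1
p_5 = 1: count[1] becomes 1
p_6 = 10: count[10] becomes 1
p_7 = 5: count[5] becomes 2
p_8 = 6: count[6] becomes 1
p_9 = 8: count[8] becomes 1
Degrees (1 + count): deg[1]=1+1=2, deg[2]=1+0=1, deg[3]=1+1=2, deg[4]=1+1=2, deg[5]=1+2=3, deg[6]=1+1=2, deg[7]=1+0=1, deg[8]=1+1=2, deg[9]=1+0=1, deg[10]=1+1=2, deg[11]=1+1=2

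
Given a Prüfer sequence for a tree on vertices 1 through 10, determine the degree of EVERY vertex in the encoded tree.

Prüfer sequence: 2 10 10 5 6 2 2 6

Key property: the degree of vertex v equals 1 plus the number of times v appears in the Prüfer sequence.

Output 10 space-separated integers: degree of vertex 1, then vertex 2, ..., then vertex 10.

Answer: 1 4 1 1 2 3 1 1 1 3

Derivation:
p_1 = 2: count[2] becomes 1
p_2 = 10: count[10] becomes 1
p_3 = 10: count[10] becomes 2
p_4 = 5: count[5] becomes 1
p_5 = 6: count[6] becomes 1
p_6 = 2: count[2] becomes 2
p_7 = 2: count[2] becomes 3
p_8 = 6: count[6] becomes 2
Degrees (1 + count): deg[1]=1+0=1, deg[2]=1+3=4, deg[3]=1+0=1, deg[4]=1+0=1, deg[5]=1+1=2, deg[6]=1+2=3, deg[7]=1+0=1, deg[8]=1+0=1, deg[9]=1+0=1, deg[10]=1+2=3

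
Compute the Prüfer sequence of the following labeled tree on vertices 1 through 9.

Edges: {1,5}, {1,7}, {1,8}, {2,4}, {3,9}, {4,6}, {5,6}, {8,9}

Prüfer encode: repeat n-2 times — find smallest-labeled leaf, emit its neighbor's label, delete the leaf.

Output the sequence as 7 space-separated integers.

Step 1: leaves = {2,3,7}. Remove smallest leaf 2, emit neighbor 4.
Step 2: leaves = {3,4,7}. Remove smallest leaf 3, emit neighbor 9.
Step 3: leaves = {4,7,9}. Remove smallest leaf 4, emit neighbor 6.
Step 4: leaves = {6,7,9}. Remove smallest leaf 6, emit neighbor 5.
Step 5: leaves = {5,7,9}. Remove smallest leaf 5, emit neighbor 1.
Step 6: leaves = {7,9}. Remove smallest leaf 7, emit neighbor 1.
Step 7: leaves = {1,9}. Remove smallest leaf 1, emit neighbor 8.
Done: 2 vertices remain (8, 9). Sequence = [4 9 6 5 1 1 8]

Answer: 4 9 6 5 1 1 8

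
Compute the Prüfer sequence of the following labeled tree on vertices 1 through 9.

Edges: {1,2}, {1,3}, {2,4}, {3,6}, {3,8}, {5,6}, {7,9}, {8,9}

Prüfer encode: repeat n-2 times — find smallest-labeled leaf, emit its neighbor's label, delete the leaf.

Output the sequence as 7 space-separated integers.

Step 1: leaves = {4,5,7}. Remove smallest leaf 4, emit neighbor 2.
Step 2: leaves = {2,5,7}. Remove smallest leaf 2, emit neighbor 1.
Step 3: leaves = {1,5,7}. Remove smallest leaf 1, emit neighbor 3.
Step 4: leaves = {5,7}. Remove smallest leaf 5, emit neighbor 6.
Step 5: leaves = {6,7}. Remove smallest leaf 6, emit neighbor 3.
Step 6: leaves = {3,7}. Remove smallest leaf 3, emit neighbor 8.
Step 7: leaves = {7,8}. Remove smallest leaf 7, emit neighbor 9.
Done: 2 vertices remain (8, 9). Sequence = [2 1 3 6 3 8 9]

Answer: 2 1 3 6 3 8 9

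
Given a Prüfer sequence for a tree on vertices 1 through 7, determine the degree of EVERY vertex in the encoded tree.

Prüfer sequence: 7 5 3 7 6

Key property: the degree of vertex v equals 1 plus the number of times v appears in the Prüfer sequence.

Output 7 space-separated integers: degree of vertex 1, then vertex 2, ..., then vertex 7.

Answer: 1 1 2 1 2 2 3

Derivation:
p_1 = 7: count[7] becomes 1
p_2 = 5: count[5] becomes 1
p_3 = 3: count[3] becomes 1
p_4 = 7: count[7] becomes 2
p_5 = 6: count[6] becomes 1
Degrees (1 + count): deg[1]=1+0=1, deg[2]=1+0=1, deg[3]=1+1=2, deg[4]=1+0=1, deg[5]=1+1=2, deg[6]=1+1=2, deg[7]=1+2=3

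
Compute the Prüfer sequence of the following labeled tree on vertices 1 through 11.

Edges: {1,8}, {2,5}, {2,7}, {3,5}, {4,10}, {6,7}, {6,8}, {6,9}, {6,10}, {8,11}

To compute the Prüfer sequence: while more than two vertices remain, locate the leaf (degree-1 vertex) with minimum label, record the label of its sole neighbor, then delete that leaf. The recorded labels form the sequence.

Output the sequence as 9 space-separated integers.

Step 1: leaves = {1,3,4,9,11}. Remove smallest leaf 1, emit neighbor 8.
Step 2: leaves = {3,4,9,11}. Remove smallest leaf 3, emit neighbor 5.
Step 3: leaves = {4,5,9,11}. Remove smallest leaf 4, emit neighbor 10.
Step 4: leaves = {5,9,10,11}. Remove smallest leaf 5, emit neighbor 2.
Step 5: leaves = {2,9,10,11}. Remove smallest leaf 2, emit neighbor 7.
Step 6: leaves = {7,9,10,11}. Remove smallest leaf 7, emit neighbor 6.
Step 7: leaves = {9,10,11}. Remove smallest leaf 9, emit neighbor 6.
Step 8: leaves = {10,11}. Remove smallest leaf 10, emit neighbor 6.
Step 9: leaves = {6,11}. Remove smallest leaf 6, emit neighbor 8.
Done: 2 vertices remain (8, 11). Sequence = [8 5 10 2 7 6 6 6 8]

Answer: 8 5 10 2 7 6 6 6 8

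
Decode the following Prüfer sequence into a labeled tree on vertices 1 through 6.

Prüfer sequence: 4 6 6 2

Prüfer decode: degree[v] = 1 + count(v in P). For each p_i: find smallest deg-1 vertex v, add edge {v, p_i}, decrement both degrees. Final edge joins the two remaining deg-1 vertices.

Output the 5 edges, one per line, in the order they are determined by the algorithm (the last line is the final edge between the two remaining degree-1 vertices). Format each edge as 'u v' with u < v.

Initial degrees: {1:1, 2:2, 3:1, 4:2, 5:1, 6:3}
Step 1: smallest deg-1 vertex = 1, p_1 = 4. Add edge {1,4}. Now deg[1]=0, deg[4]=1.
Step 2: smallest deg-1 vertex = 3, p_2 = 6. Add edge {3,6}. Now deg[3]=0, deg[6]=2.
Step 3: smallest deg-1 vertex = 4, p_3 = 6. Add edge {4,6}. Now deg[4]=0, deg[6]=1.
Step 4: smallest deg-1 vertex = 5, p_4 = 2. Add edge {2,5}. Now deg[5]=0, deg[2]=1.
Final: two remaining deg-1 vertices are 2, 6. Add edge {2,6}.

Answer: 1 4
3 6
4 6
2 5
2 6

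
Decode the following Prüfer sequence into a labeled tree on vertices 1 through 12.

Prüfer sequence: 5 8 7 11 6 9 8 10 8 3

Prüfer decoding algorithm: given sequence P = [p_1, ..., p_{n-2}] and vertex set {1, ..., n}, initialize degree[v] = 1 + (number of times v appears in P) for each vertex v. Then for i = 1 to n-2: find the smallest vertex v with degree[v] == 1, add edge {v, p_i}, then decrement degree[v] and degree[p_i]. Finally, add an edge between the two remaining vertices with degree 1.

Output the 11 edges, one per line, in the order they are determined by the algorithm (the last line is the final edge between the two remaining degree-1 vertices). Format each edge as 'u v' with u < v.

Initial degrees: {1:1, 2:1, 3:2, 4:1, 5:2, 6:2, 7:2, 8:4, 9:2, 10:2, 11:2, 12:1}
Step 1: smallest deg-1 vertex = 1, p_1 = 5. Add edge {1,5}. Now deg[1]=0, deg[5]=1.
Step 2: smallest deg-1 vertex = 2, p_2 = 8. Add edge {2,8}. Now deg[2]=0, deg[8]=3.
Step 3: smallest deg-1 vertex = 4, p_3 = 7. Add edge {4,7}. Now deg[4]=0, deg[7]=1.
Step 4: smallest deg-1 vertex = 5, p_4 = 11. Add edge {5,11}. Now deg[5]=0, deg[11]=1.
Step 5: smallest deg-1 vertex = 7, p_5 = 6. Add edge {6,7}. Now deg[7]=0, deg[6]=1.
Step 6: smallest deg-1 vertex = 6, p_6 = 9. Add edge {6,9}. Now deg[6]=0, deg[9]=1.
Step 7: smallest deg-1 vertex = 9, p_7 = 8. Add edge {8,9}. Now deg[9]=0, deg[8]=2.
Step 8: smallest deg-1 vertex = 11, p_8 = 10. Add edge {10,11}. Now deg[11]=0, deg[10]=1.
Step 9: smallest deg-1 vertex = 10, p_9 = 8. Add edge {8,10}. Now deg[10]=0, deg[8]=1.
Step 10: smallest deg-1 vertex = 8, p_10 = 3. Add edge {3,8}. Now deg[8]=0, deg[3]=1.
Final: two remaining deg-1 vertices are 3, 12. Add edge {3,12}.

Answer: 1 5
2 8
4 7
5 11
6 7
6 9
8 9
10 11
8 10
3 8
3 12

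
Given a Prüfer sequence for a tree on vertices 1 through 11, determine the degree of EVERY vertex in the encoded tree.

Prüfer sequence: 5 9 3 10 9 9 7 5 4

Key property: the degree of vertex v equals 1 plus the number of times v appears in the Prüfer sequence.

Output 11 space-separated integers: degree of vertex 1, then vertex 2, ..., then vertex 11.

Answer: 1 1 2 2 3 1 2 1 4 2 1

Derivation:
p_1 = 5: count[5] becomes 1
p_2 = 9: count[9] becomes 1
p_3 = 3: count[3] becomes 1
p_4 = 10: count[10] becomes 1
p_5 = 9: count[9] becomes 2
p_6 = 9: count[9] becomes 3
p_7 = 7: count[7] becomes 1
p_8 = 5: count[5] becomes 2
p_9 = 4: count[4] becomes 1
Degrees (1 + count): deg[1]=1+0=1, deg[2]=1+0=1, deg[3]=1+1=2, deg[4]=1+1=2, deg[5]=1+2=3, deg[6]=1+0=1, deg[7]=1+1=2, deg[8]=1+0=1, deg[9]=1+3=4, deg[10]=1+1=2, deg[11]=1+0=1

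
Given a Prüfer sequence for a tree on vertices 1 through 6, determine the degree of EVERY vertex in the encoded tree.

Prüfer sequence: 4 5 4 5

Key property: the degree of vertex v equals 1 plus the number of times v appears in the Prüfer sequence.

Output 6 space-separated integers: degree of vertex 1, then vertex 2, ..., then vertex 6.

p_1 = 4: count[4] becomes 1
p_2 = 5: count[5] becomes 1
p_3 = 4: count[4] becomes 2
p_4 = 5: count[5] becomes 2
Degrees (1 + count): deg[1]=1+0=1, deg[2]=1+0=1, deg[3]=1+0=1, deg[4]=1+2=3, deg[5]=1+2=3, deg[6]=1+0=1

Answer: 1 1 1 3 3 1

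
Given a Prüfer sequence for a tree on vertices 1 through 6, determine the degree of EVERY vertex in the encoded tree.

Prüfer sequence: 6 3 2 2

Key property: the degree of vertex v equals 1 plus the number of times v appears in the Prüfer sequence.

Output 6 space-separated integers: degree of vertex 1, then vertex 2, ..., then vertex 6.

Answer: 1 3 2 1 1 2

Derivation:
p_1 = 6: count[6] becomes 1
p_2 = 3: count[3] becomes 1
p_3 = 2: count[2] becomes 1
p_4 = 2: count[2] becomes 2
Degrees (1 + count): deg[1]=1+0=1, deg[2]=1+2=3, deg[3]=1+1=2, deg[4]=1+0=1, deg[5]=1+0=1, deg[6]=1+1=2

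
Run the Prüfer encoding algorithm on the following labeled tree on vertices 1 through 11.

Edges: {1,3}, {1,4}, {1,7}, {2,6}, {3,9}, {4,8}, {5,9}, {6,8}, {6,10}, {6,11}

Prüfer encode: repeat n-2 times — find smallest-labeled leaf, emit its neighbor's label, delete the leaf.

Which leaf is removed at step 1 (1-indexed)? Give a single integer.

Step 1: current leaves = {2,5,7,10,11}. Remove leaf 2 (neighbor: 6).

Answer: 2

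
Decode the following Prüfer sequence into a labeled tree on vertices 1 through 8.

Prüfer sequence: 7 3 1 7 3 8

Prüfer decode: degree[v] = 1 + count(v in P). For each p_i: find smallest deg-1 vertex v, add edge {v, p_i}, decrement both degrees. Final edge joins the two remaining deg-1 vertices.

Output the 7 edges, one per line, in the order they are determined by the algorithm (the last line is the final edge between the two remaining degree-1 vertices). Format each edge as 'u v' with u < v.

Initial degrees: {1:2, 2:1, 3:3, 4:1, 5:1, 6:1, 7:3, 8:2}
Step 1: smallest deg-1 vertex = 2, p_1 = 7. Add edge {2,7}. Now deg[2]=0, deg[7]=2.
Step 2: smallest deg-1 vertex = 4, p_2 = 3. Add edge {3,4}. Now deg[4]=0, deg[3]=2.
Step 3: smallest deg-1 vertex = 5, p_3 = 1. Add edge {1,5}. Now deg[5]=0, deg[1]=1.
Step 4: smallest deg-1 vertex = 1, p_4 = 7. Add edge {1,7}. Now deg[1]=0, deg[7]=1.
Step 5: smallest deg-1 vertex = 6, p_5 = 3. Add edge {3,6}. Now deg[6]=0, deg[3]=1.
Step 6: smallest deg-1 vertex = 3, p_6 = 8. Add edge {3,8}. Now deg[3]=0, deg[8]=1.
Final: two remaining deg-1 vertices are 7, 8. Add edge {7,8}.

Answer: 2 7
3 4
1 5
1 7
3 6
3 8
7 8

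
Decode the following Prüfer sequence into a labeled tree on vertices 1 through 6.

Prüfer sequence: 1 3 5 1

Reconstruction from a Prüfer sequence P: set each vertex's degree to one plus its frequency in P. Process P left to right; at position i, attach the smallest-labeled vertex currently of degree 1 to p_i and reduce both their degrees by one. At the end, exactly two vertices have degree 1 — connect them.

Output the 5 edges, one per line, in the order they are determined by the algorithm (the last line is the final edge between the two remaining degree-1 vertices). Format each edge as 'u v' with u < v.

Initial degrees: {1:3, 2:1, 3:2, 4:1, 5:2, 6:1}
Step 1: smallest deg-1 vertex = 2, p_1 = 1. Add edge {1,2}. Now deg[2]=0, deg[1]=2.
Step 2: smallest deg-1 vertex = 4, p_2 = 3. Add edge {3,4}. Now deg[4]=0, deg[3]=1.
Step 3: smallest deg-1 vertex = 3, p_3 = 5. Add edge {3,5}. Now deg[3]=0, deg[5]=1.
Step 4: smallest deg-1 vertex = 5, p_4 = 1. Add edge {1,5}. Now deg[5]=0, deg[1]=1.
Final: two remaining deg-1 vertices are 1, 6. Add edge {1,6}.

Answer: 1 2
3 4
3 5
1 5
1 6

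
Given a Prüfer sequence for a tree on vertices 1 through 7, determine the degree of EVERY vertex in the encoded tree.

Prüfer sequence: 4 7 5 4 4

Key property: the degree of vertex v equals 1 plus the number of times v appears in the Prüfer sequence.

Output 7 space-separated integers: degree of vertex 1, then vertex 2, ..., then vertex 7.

p_1 = 4: count[4] becomes 1
p_2 = 7: count[7] becomes 1
p_3 = 5: count[5] becomes 1
p_4 = 4: count[4] becomes 2
p_5 = 4: count[4] becomes 3
Degrees (1 + count): deg[1]=1+0=1, deg[2]=1+0=1, deg[3]=1+0=1, deg[4]=1+3=4, deg[5]=1+1=2, deg[6]=1+0=1, deg[7]=1+1=2

Answer: 1 1 1 4 2 1 2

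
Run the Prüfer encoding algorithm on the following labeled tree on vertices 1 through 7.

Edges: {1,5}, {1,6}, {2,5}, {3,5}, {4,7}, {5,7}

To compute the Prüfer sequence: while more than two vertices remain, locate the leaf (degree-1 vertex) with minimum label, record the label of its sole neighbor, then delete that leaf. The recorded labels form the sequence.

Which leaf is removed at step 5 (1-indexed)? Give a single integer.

Answer: 1

Derivation:
Step 1: current leaves = {2,3,4,6}. Remove leaf 2 (neighbor: 5).
Step 2: current leaves = {3,4,6}. Remove leaf 3 (neighbor: 5).
Step 3: current leaves = {4,6}. Remove leaf 4 (neighbor: 7).
Step 4: current leaves = {6,7}. Remove leaf 6 (neighbor: 1).
Step 5: current leaves = {1,7}. Remove leaf 1 (neighbor: 5).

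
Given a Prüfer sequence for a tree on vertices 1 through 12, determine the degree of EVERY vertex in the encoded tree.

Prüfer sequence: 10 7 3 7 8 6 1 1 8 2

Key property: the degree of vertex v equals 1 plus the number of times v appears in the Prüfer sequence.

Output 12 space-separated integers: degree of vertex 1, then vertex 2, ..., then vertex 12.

Answer: 3 2 2 1 1 2 3 3 1 2 1 1

Derivation:
p_1 = 10: count[10] becomes 1
p_2 = 7: count[7] becomes 1
p_3 = 3: count[3] becomes 1
p_4 = 7: count[7] becomes 2
p_5 = 8: count[8] becomes 1
p_6 = 6: count[6] becomes 1
p_7 = 1: count[1] becomes 1
p_8 = 1: count[1] becomes 2
p_9 = 8: count[8] becomes 2
p_10 = 2: count[2] becomes 1
Degrees (1 + count): deg[1]=1+2=3, deg[2]=1+1=2, deg[3]=1+1=2, deg[4]=1+0=1, deg[5]=1+0=1, deg[6]=1+1=2, deg[7]=1+2=3, deg[8]=1+2=3, deg[9]=1+0=1, deg[10]=1+1=2, deg[11]=1+0=1, deg[12]=1+0=1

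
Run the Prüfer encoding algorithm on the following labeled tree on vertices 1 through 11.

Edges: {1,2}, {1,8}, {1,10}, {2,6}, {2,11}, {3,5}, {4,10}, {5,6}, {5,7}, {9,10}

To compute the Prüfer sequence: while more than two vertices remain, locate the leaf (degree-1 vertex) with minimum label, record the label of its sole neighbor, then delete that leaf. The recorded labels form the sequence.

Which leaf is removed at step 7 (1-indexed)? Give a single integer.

Step 1: current leaves = {3,4,7,8,9,11}. Remove leaf 3 (neighbor: 5).
Step 2: current leaves = {4,7,8,9,11}. Remove leaf 4 (neighbor: 10).
Step 3: current leaves = {7,8,9,11}. Remove leaf 7 (neighbor: 5).
Step 4: current leaves = {5,8,9,11}. Remove leaf 5 (neighbor: 6).
Step 5: current leaves = {6,8,9,11}. Remove leaf 6 (neighbor: 2).
Step 6: current leaves = {8,9,11}. Remove leaf 8 (neighbor: 1).
Step 7: current leaves = {9,11}. Remove leaf 9 (neighbor: 10).

Answer: 9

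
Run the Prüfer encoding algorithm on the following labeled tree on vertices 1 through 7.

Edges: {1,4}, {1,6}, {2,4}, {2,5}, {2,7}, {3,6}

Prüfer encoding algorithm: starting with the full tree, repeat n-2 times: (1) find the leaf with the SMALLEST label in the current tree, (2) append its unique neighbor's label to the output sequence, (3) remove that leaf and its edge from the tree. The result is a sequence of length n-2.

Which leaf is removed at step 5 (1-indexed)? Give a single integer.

Answer: 4

Derivation:
Step 1: current leaves = {3,5,7}. Remove leaf 3 (neighbor: 6).
Step 2: current leaves = {5,6,7}. Remove leaf 5 (neighbor: 2).
Step 3: current leaves = {6,7}. Remove leaf 6 (neighbor: 1).
Step 4: current leaves = {1,7}. Remove leaf 1 (neighbor: 4).
Step 5: current leaves = {4,7}. Remove leaf 4 (neighbor: 2).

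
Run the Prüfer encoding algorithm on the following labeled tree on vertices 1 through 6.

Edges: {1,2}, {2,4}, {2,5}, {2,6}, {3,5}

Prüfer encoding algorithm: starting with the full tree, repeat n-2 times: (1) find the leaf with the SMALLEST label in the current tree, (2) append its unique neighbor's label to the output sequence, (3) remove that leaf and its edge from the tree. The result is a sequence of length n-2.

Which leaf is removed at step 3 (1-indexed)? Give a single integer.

Answer: 4

Derivation:
Step 1: current leaves = {1,3,4,6}. Remove leaf 1 (neighbor: 2).
Step 2: current leaves = {3,4,6}. Remove leaf 3 (neighbor: 5).
Step 3: current leaves = {4,5,6}. Remove leaf 4 (neighbor: 2).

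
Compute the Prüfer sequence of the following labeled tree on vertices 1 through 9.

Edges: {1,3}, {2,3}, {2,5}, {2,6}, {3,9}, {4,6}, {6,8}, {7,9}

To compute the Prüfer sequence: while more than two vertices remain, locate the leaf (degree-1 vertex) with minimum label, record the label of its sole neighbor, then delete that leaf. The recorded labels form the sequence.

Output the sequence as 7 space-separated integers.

Answer: 3 6 2 9 6 2 3

Derivation:
Step 1: leaves = {1,4,5,7,8}. Remove smallest leaf 1, emit neighbor 3.
Step 2: leaves = {4,5,7,8}. Remove smallest leaf 4, emit neighbor 6.
Step 3: leaves = {5,7,8}. Remove smallest leaf 5, emit neighbor 2.
Step 4: leaves = {7,8}. Remove smallest leaf 7, emit neighbor 9.
Step 5: leaves = {8,9}. Remove smallest leaf 8, emit neighbor 6.
Step 6: leaves = {6,9}. Remove smallest leaf 6, emit neighbor 2.
Step 7: leaves = {2,9}. Remove smallest leaf 2, emit neighbor 3.
Done: 2 vertices remain (3, 9). Sequence = [3 6 2 9 6 2 3]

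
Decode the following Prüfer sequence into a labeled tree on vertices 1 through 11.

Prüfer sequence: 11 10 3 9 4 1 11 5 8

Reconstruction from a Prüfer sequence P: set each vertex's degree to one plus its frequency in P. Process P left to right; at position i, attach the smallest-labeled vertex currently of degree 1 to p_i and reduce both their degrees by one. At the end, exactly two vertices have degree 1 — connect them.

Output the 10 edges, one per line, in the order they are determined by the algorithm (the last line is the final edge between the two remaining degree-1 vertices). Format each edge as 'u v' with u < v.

Initial degrees: {1:2, 2:1, 3:2, 4:2, 5:2, 6:1, 7:1, 8:2, 9:2, 10:2, 11:3}
Step 1: smallest deg-1 vertex = 2, p_1 = 11. Add edge {2,11}. Now deg[2]=0, deg[11]=2.
Step 2: smallest deg-1 vertex = 6, p_2 = 10. Add edge {6,10}. Now deg[6]=0, deg[10]=1.
Step 3: smallest deg-1 vertex = 7, p_3 = 3. Add edge {3,7}. Now deg[7]=0, deg[3]=1.
Step 4: smallest deg-1 vertex = 3, p_4 = 9. Add edge {3,9}. Now deg[3]=0, deg[9]=1.
Step 5: smallest deg-1 vertex = 9, p_5 = 4. Add edge {4,9}. Now deg[9]=0, deg[4]=1.
Step 6: smallest deg-1 vertex = 4, p_6 = 1. Add edge {1,4}. Now deg[4]=0, deg[1]=1.
Step 7: smallest deg-1 vertex = 1, p_7 = 11. Add edge {1,11}. Now deg[1]=0, deg[11]=1.
Step 8: smallest deg-1 vertex = 10, p_8 = 5. Add edge {5,10}. Now deg[10]=0, deg[5]=1.
Step 9: smallest deg-1 vertex = 5, p_9 = 8. Add edge {5,8}. Now deg[5]=0, deg[8]=1.
Final: two remaining deg-1 vertices are 8, 11. Add edge {8,11}.

Answer: 2 11
6 10
3 7
3 9
4 9
1 4
1 11
5 10
5 8
8 11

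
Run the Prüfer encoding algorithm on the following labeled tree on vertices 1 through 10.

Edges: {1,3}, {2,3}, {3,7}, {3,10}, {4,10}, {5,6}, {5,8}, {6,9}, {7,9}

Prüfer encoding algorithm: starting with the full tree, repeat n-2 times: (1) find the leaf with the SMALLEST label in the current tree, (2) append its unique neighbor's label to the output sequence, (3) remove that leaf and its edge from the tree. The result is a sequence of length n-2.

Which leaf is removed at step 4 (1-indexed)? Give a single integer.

Answer: 8

Derivation:
Step 1: current leaves = {1,2,4,8}. Remove leaf 1 (neighbor: 3).
Step 2: current leaves = {2,4,8}. Remove leaf 2 (neighbor: 3).
Step 3: current leaves = {4,8}. Remove leaf 4 (neighbor: 10).
Step 4: current leaves = {8,10}. Remove leaf 8 (neighbor: 5).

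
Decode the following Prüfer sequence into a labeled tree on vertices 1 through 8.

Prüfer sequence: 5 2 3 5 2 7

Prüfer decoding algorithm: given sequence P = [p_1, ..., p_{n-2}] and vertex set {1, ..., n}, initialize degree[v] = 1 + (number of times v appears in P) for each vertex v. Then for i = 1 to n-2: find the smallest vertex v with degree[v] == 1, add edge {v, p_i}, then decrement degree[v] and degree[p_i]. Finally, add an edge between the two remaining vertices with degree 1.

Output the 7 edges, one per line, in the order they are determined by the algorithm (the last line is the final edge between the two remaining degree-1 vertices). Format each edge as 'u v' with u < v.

Answer: 1 5
2 4
3 6
3 5
2 5
2 7
7 8

Derivation:
Initial degrees: {1:1, 2:3, 3:2, 4:1, 5:3, 6:1, 7:2, 8:1}
Step 1: smallest deg-1 vertex = 1, p_1 = 5. Add edge {1,5}. Now deg[1]=0, deg[5]=2.
Step 2: smallest deg-1 vertex = 4, p_2 = 2. Add edge {2,4}. Now deg[4]=0, deg[2]=2.
Step 3: smallest deg-1 vertex = 6, p_3 = 3. Add edge {3,6}. Now deg[6]=0, deg[3]=1.
Step 4: smallest deg-1 vertex = 3, p_4 = 5. Add edge {3,5}. Now deg[3]=0, deg[5]=1.
Step 5: smallest deg-1 vertex = 5, p_5 = 2. Add edge {2,5}. Now deg[5]=0, deg[2]=1.
Step 6: smallest deg-1 vertex = 2, p_6 = 7. Add edge {2,7}. Now deg[2]=0, deg[7]=1.
Final: two remaining deg-1 vertices are 7, 8. Add edge {7,8}.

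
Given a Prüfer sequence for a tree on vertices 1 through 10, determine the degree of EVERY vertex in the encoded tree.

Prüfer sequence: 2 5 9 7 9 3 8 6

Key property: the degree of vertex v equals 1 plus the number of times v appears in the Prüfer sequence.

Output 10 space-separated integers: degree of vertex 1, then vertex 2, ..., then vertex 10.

p_1 = 2: count[2] becomes 1
p_2 = 5: count[5] becomes 1
p_3 = 9: count[9] becomes 1
p_4 = 7: count[7] becomes 1
p_5 = 9: count[9] becomes 2
p_6 = 3: count[3] becomes 1
p_7 = 8: count[8] becomes 1
p_8 = 6: count[6] becomes 1
Degrees (1 + count): deg[1]=1+0=1, deg[2]=1+1=2, deg[3]=1+1=2, deg[4]=1+0=1, deg[5]=1+1=2, deg[6]=1+1=2, deg[7]=1+1=2, deg[8]=1+1=2, deg[9]=1+2=3, deg[10]=1+0=1

Answer: 1 2 2 1 2 2 2 2 3 1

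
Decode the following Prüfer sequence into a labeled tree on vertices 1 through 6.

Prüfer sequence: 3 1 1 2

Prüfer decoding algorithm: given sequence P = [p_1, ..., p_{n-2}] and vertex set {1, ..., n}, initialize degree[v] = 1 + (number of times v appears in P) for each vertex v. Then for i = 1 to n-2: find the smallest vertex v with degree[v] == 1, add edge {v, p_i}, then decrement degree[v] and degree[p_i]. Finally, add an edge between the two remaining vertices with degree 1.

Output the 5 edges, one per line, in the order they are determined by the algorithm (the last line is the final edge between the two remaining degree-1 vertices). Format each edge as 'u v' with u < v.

Initial degrees: {1:3, 2:2, 3:2, 4:1, 5:1, 6:1}
Step 1: smallest deg-1 vertex = 4, p_1 = 3. Add edge {3,4}. Now deg[4]=0, deg[3]=1.
Step 2: smallest deg-1 vertex = 3, p_2 = 1. Add edge {1,3}. Now deg[3]=0, deg[1]=2.
Step 3: smallest deg-1 vertex = 5, p_3 = 1. Add edge {1,5}. Now deg[5]=0, deg[1]=1.
Step 4: smallest deg-1 vertex = 1, p_4 = 2. Add edge {1,2}. Now deg[1]=0, deg[2]=1.
Final: two remaining deg-1 vertices are 2, 6. Add edge {2,6}.

Answer: 3 4
1 3
1 5
1 2
2 6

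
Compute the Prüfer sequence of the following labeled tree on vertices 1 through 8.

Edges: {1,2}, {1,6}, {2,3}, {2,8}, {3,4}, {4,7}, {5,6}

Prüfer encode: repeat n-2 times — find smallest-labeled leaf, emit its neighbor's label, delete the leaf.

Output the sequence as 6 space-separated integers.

Answer: 6 1 2 4 3 2

Derivation:
Step 1: leaves = {5,7,8}. Remove smallest leaf 5, emit neighbor 6.
Step 2: leaves = {6,7,8}. Remove smallest leaf 6, emit neighbor 1.
Step 3: leaves = {1,7,8}. Remove smallest leaf 1, emit neighbor 2.
Step 4: leaves = {7,8}. Remove smallest leaf 7, emit neighbor 4.
Step 5: leaves = {4,8}. Remove smallest leaf 4, emit neighbor 3.
Step 6: leaves = {3,8}. Remove smallest leaf 3, emit neighbor 2.
Done: 2 vertices remain (2, 8). Sequence = [6 1 2 4 3 2]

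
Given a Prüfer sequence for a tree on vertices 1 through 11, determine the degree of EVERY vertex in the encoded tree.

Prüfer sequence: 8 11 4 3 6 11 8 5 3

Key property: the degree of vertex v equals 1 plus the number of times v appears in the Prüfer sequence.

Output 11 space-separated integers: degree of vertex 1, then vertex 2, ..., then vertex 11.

Answer: 1 1 3 2 2 2 1 3 1 1 3

Derivation:
p_1 = 8: count[8] becomes 1
p_2 = 11: count[11] becomes 1
p_3 = 4: count[4] becomes 1
p_4 = 3: count[3] becomes 1
p_5 = 6: count[6] becomes 1
p_6 = 11: count[11] becomes 2
p_7 = 8: count[8] becomes 2
p_8 = 5: count[5] becomes 1
p_9 = 3: count[3] becomes 2
Degrees (1 + count): deg[1]=1+0=1, deg[2]=1+0=1, deg[3]=1+2=3, deg[4]=1+1=2, deg[5]=1+1=2, deg[6]=1+1=2, deg[7]=1+0=1, deg[8]=1+2=3, deg[9]=1+0=1, deg[10]=1+0=1, deg[11]=1+2=3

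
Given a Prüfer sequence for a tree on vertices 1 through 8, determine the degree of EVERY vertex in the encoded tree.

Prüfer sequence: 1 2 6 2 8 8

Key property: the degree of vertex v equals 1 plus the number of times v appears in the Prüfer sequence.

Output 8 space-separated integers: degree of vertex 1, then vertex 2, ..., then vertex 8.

Answer: 2 3 1 1 1 2 1 3

Derivation:
p_1 = 1: count[1] becomes 1
p_2 = 2: count[2] becomes 1
p_3 = 6: count[6] becomes 1
p_4 = 2: count[2] becomes 2
p_5 = 8: count[8] becomes 1
p_6 = 8: count[8] becomes 2
Degrees (1 + count): deg[1]=1+1=2, deg[2]=1+2=3, deg[3]=1+0=1, deg[4]=1+0=1, deg[5]=1+0=1, deg[6]=1+1=2, deg[7]=1+0=1, deg[8]=1+2=3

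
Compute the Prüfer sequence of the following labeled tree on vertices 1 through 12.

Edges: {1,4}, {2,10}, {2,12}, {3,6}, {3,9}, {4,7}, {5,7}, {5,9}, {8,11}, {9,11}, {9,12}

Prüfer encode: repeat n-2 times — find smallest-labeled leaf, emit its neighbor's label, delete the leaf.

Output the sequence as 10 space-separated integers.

Answer: 4 7 3 9 5 9 11 2 12 9

Derivation:
Step 1: leaves = {1,6,8,10}. Remove smallest leaf 1, emit neighbor 4.
Step 2: leaves = {4,6,8,10}. Remove smallest leaf 4, emit neighbor 7.
Step 3: leaves = {6,7,8,10}. Remove smallest leaf 6, emit neighbor 3.
Step 4: leaves = {3,7,8,10}. Remove smallest leaf 3, emit neighbor 9.
Step 5: leaves = {7,8,10}. Remove smallest leaf 7, emit neighbor 5.
Step 6: leaves = {5,8,10}. Remove smallest leaf 5, emit neighbor 9.
Step 7: leaves = {8,10}. Remove smallest leaf 8, emit neighbor 11.
Step 8: leaves = {10,11}. Remove smallest leaf 10, emit neighbor 2.
Step 9: leaves = {2,11}. Remove smallest leaf 2, emit neighbor 12.
Step 10: leaves = {11,12}. Remove smallest leaf 11, emit neighbor 9.
Done: 2 vertices remain (9, 12). Sequence = [4 7 3 9 5 9 11 2 12 9]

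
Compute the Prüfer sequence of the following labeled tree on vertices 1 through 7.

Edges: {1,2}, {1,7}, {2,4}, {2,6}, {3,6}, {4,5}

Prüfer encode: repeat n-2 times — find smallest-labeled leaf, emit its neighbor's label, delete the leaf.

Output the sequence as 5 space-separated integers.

Answer: 6 4 2 2 1

Derivation:
Step 1: leaves = {3,5,7}. Remove smallest leaf 3, emit neighbor 6.
Step 2: leaves = {5,6,7}. Remove smallest leaf 5, emit neighbor 4.
Step 3: leaves = {4,6,7}. Remove smallest leaf 4, emit neighbor 2.
Step 4: leaves = {6,7}. Remove smallest leaf 6, emit neighbor 2.
Step 5: leaves = {2,7}. Remove smallest leaf 2, emit neighbor 1.
Done: 2 vertices remain (1, 7). Sequence = [6 4 2 2 1]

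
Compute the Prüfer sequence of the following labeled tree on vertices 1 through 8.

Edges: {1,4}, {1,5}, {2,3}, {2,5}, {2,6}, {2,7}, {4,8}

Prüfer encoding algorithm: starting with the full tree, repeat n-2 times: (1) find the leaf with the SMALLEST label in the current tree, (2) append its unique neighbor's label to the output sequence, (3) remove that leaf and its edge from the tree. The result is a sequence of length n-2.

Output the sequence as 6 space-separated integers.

Answer: 2 2 2 5 1 4

Derivation:
Step 1: leaves = {3,6,7,8}. Remove smallest leaf 3, emit neighbor 2.
Step 2: leaves = {6,7,8}. Remove smallest leaf 6, emit neighbor 2.
Step 3: leaves = {7,8}. Remove smallest leaf 7, emit neighbor 2.
Step 4: leaves = {2,8}. Remove smallest leaf 2, emit neighbor 5.
Step 5: leaves = {5,8}. Remove smallest leaf 5, emit neighbor 1.
Step 6: leaves = {1,8}. Remove smallest leaf 1, emit neighbor 4.
Done: 2 vertices remain (4, 8). Sequence = [2 2 2 5 1 4]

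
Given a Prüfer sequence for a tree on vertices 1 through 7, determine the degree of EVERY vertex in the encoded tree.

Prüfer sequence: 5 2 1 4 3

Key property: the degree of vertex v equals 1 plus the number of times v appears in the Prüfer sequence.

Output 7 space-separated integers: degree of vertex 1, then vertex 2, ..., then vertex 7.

Answer: 2 2 2 2 2 1 1

Derivation:
p_1 = 5: count[5] becomes 1
p_2 = 2: count[2] becomes 1
p_3 = 1: count[1] becomes 1
p_4 = 4: count[4] becomes 1
p_5 = 3: count[3] becomes 1
Degrees (1 + count): deg[1]=1+1=2, deg[2]=1+1=2, deg[3]=1+1=2, deg[4]=1+1=2, deg[5]=1+1=2, deg[6]=1+0=1, deg[7]=1+0=1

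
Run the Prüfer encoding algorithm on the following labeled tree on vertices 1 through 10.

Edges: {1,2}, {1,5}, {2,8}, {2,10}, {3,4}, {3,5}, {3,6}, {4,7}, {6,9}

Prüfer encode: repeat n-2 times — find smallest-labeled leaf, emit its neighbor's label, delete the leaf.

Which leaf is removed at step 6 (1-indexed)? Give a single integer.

Step 1: current leaves = {7,8,9,10}. Remove leaf 7 (neighbor: 4).
Step 2: current leaves = {4,8,9,10}. Remove leaf 4 (neighbor: 3).
Step 3: current leaves = {8,9,10}. Remove leaf 8 (neighbor: 2).
Step 4: current leaves = {9,10}. Remove leaf 9 (neighbor: 6).
Step 5: current leaves = {6,10}. Remove leaf 6 (neighbor: 3).
Step 6: current leaves = {3,10}. Remove leaf 3 (neighbor: 5).

Answer: 3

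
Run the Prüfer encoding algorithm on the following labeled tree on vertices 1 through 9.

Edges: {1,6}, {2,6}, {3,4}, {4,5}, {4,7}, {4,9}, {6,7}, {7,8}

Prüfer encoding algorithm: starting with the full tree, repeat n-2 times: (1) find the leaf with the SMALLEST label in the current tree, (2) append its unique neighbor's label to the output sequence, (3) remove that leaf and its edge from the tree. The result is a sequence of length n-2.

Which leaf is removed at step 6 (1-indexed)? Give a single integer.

Step 1: current leaves = {1,2,3,5,8,9}. Remove leaf 1 (neighbor: 6).
Step 2: current leaves = {2,3,5,8,9}. Remove leaf 2 (neighbor: 6).
Step 3: current leaves = {3,5,6,8,9}. Remove leaf 3 (neighbor: 4).
Step 4: current leaves = {5,6,8,9}. Remove leaf 5 (neighbor: 4).
Step 5: current leaves = {6,8,9}. Remove leaf 6 (neighbor: 7).
Step 6: current leaves = {8,9}. Remove leaf 8 (neighbor: 7).

Answer: 8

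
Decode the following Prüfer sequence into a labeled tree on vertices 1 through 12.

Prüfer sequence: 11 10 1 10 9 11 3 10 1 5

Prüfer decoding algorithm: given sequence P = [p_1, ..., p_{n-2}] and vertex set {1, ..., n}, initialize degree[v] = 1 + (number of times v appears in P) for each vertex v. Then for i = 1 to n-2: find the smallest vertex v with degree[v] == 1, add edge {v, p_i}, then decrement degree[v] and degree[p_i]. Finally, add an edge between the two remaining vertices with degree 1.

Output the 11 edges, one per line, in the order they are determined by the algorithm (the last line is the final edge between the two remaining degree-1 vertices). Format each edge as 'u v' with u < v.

Answer: 2 11
4 10
1 6
7 10
8 9
9 11
3 11
3 10
1 10
1 5
5 12

Derivation:
Initial degrees: {1:3, 2:1, 3:2, 4:1, 5:2, 6:1, 7:1, 8:1, 9:2, 10:4, 11:3, 12:1}
Step 1: smallest deg-1 vertex = 2, p_1 = 11. Add edge {2,11}. Now deg[2]=0, deg[11]=2.
Step 2: smallest deg-1 vertex = 4, p_2 = 10. Add edge {4,10}. Now deg[4]=0, deg[10]=3.
Step 3: smallest deg-1 vertex = 6, p_3 = 1. Add edge {1,6}. Now deg[6]=0, deg[1]=2.
Step 4: smallest deg-1 vertex = 7, p_4 = 10. Add edge {7,10}. Now deg[7]=0, deg[10]=2.
Step 5: smallest deg-1 vertex = 8, p_5 = 9. Add edge {8,9}. Now deg[8]=0, deg[9]=1.
Step 6: smallest deg-1 vertex = 9, p_6 = 11. Add edge {9,11}. Now deg[9]=0, deg[11]=1.
Step 7: smallest deg-1 vertex = 11, p_7 = 3. Add edge {3,11}. Now deg[11]=0, deg[3]=1.
Step 8: smallest deg-1 vertex = 3, p_8 = 10. Add edge {3,10}. Now deg[3]=0, deg[10]=1.
Step 9: smallest deg-1 vertex = 10, p_9 = 1. Add edge {1,10}. Now deg[10]=0, deg[1]=1.
Step 10: smallest deg-1 vertex = 1, p_10 = 5. Add edge {1,5}. Now deg[1]=0, deg[5]=1.
Final: two remaining deg-1 vertices are 5, 12. Add edge {5,12}.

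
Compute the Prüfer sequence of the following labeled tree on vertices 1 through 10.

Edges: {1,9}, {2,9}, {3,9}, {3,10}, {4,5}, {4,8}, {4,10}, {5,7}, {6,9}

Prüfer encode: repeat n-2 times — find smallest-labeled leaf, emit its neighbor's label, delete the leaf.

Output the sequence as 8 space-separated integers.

Answer: 9 9 9 5 4 4 10 3

Derivation:
Step 1: leaves = {1,2,6,7,8}. Remove smallest leaf 1, emit neighbor 9.
Step 2: leaves = {2,6,7,8}. Remove smallest leaf 2, emit neighbor 9.
Step 3: leaves = {6,7,8}. Remove smallest leaf 6, emit neighbor 9.
Step 4: leaves = {7,8,9}. Remove smallest leaf 7, emit neighbor 5.
Step 5: leaves = {5,8,9}. Remove smallest leaf 5, emit neighbor 4.
Step 6: leaves = {8,9}. Remove smallest leaf 8, emit neighbor 4.
Step 7: leaves = {4,9}. Remove smallest leaf 4, emit neighbor 10.
Step 8: leaves = {9,10}. Remove smallest leaf 9, emit neighbor 3.
Done: 2 vertices remain (3, 10). Sequence = [9 9 9 5 4 4 10 3]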